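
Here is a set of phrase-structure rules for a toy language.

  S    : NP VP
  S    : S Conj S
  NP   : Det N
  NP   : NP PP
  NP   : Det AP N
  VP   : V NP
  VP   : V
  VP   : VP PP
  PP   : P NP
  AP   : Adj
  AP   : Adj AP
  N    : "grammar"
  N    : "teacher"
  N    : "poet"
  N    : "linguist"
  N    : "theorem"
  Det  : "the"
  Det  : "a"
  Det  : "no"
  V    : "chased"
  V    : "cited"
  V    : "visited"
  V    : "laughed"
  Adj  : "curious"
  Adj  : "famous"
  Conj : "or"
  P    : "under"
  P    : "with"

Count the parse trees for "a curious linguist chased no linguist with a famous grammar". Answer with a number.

2

The two bracketings:
[S [NP [Det a] [AP [Adj curious]] [N linguist]] [VP [V chased] [NP [NP [Det no] [N linguist]] [PP [P with] [NP [Det a] [AP [Adj famous]] [N grammar]]]]]]
[S [NP [Det a] [AP [Adj curious]] [N linguist]] [VP [VP [V chased] [NP [Det no] [N linguist]]] [PP [P with] [NP [Det a] [AP [Adj famous]] [N grammar]]]]]
The difference turns on whether NP → NP PP is used at the relevant span, versus an alternative expansion of NP.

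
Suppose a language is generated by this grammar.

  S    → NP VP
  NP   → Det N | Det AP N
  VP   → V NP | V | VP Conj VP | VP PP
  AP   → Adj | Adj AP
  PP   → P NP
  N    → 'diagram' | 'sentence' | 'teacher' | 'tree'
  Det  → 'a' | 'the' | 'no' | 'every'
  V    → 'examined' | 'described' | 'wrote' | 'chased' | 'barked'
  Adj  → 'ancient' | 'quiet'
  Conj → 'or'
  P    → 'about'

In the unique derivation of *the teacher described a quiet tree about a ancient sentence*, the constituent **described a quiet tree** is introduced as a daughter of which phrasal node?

[S [NP [Det the] [N teacher]] [VP [VP [V described] [NP [Det a] [AP [Adj quiet]] [N tree]]] [PP [P about] [NP [Det a] [AP [Adj ancient]] [N sentence]]]]]
The span 'described a quiet tree' is the VP node built by VP → V NP.
Its mother is the VP built by VP → VP PP.

VP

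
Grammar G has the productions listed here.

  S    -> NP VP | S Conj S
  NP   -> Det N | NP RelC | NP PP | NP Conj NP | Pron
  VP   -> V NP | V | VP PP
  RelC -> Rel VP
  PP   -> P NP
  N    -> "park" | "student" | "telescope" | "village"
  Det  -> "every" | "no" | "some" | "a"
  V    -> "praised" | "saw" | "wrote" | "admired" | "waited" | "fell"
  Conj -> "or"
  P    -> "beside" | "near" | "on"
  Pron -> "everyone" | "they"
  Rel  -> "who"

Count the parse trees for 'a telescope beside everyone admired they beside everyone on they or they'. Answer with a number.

Two of the 9 distinct bracketings:
[S [NP [NP [Det a] [N telescope]] [PP [P beside] [NP [Pron everyone]]]] [VP [V admired] [NP [NP [Pron they]] [PP [P beside] [NP [NP [Pron everyone]] [PP [P on] [NP [NP [Pron they]] [Conj or] [NP [Pron they]]]]]]]]]
[S [NP [NP [Det a] [N telescope]] [PP [P beside] [NP [Pron everyone]]]] [VP [V admired] [NP [NP [Pron they]] [PP [P beside] [NP [NP [NP [Pron everyone]] [PP [P on] [NP [Pron they]]]] [Conj or] [NP [Pron they]]]]]]]
The trees differ in how a recursive rule is bracketed over the same span.

9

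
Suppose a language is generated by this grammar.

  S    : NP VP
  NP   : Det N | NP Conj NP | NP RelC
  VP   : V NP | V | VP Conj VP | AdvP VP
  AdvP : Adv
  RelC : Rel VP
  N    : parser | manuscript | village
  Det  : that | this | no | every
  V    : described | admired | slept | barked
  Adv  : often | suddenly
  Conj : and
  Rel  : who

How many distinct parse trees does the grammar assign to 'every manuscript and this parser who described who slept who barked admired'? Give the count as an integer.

4

Two of the 4 distinct bracketings:
[S [NP [NP [Det every] [N manuscript]] [Conj and] [NP [NP [NP [NP [Det this] [N parser]] [RelC [Rel who] [VP [V described]]]] [RelC [Rel who] [VP [V slept]]]] [RelC [Rel who] [VP [V barked]]]]] [VP [V admired]]]
[S [NP [NP [NP [Det every] [N manuscript]] [Conj and] [NP [NP [NP [Det this] [N parser]] [RelC [Rel who] [VP [V described]]]] [RelC [Rel who] [VP [V slept]]]]] [RelC [Rel who] [VP [V barked]]]] [VP [V admired]]]
The trees differ in how a recursive rule is bracketed over the same span.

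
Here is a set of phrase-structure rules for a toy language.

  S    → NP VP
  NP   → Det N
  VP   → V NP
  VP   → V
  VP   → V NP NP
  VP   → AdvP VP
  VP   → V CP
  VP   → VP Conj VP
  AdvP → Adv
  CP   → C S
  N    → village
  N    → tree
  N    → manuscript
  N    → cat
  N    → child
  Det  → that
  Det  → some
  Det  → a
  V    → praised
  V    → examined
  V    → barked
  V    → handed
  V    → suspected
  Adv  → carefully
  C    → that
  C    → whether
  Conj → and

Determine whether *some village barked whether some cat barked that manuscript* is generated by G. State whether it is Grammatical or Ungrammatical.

[S [NP [Det some] [N village]] [VP [V barked] [CP [C whether] [S [NP [Det some] [N cat]] [VP [V barked] [NP [Det that] [N manuscript]]]]]]]
Each bracket corresponds to one application of a listed rule, so the string is derivable from S.

Grammatical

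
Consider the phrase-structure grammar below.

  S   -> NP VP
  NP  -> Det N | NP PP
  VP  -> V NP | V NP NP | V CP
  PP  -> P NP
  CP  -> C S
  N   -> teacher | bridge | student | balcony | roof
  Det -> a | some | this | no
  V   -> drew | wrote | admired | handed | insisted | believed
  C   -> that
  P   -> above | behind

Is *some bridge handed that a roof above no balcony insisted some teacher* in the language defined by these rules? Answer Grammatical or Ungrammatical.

[S [NP [Det some] [N bridge]] [VP [V handed] [CP [C that] [S [NP [NP [Det a] [N roof]] [PP [P above] [NP [Det no] [N balcony]]]] [VP [V insisted] [NP [Det some] [N teacher]]]]]]]
Every word is introduced by a lexical rule and the phrasal rules combine the resulting categories into a single S.

Grammatical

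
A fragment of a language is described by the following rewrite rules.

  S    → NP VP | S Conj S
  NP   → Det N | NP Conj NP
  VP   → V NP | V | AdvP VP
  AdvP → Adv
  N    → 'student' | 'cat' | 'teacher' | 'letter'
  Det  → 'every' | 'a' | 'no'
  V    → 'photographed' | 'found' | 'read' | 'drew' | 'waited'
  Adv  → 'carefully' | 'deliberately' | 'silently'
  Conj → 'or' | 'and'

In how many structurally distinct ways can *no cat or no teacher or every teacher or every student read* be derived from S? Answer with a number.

5

Two of the 5 distinct bracketings:
[S [NP [NP [Det no] [N cat]] [Conj or] [NP [NP [Det no] [N teacher]] [Conj or] [NP [NP [Det every] [N teacher]] [Conj or] [NP [Det every] [N student]]]]] [VP [V read]]]
[S [NP [NP [Det no] [N cat]] [Conj or] [NP [NP [NP [Det no] [N teacher]] [Conj or] [NP [Det every] [N teacher]]] [Conj or] [NP [Det every] [N student]]]] [VP [V read]]]
The trees differ in how a recursive rule is bracketed over the same span.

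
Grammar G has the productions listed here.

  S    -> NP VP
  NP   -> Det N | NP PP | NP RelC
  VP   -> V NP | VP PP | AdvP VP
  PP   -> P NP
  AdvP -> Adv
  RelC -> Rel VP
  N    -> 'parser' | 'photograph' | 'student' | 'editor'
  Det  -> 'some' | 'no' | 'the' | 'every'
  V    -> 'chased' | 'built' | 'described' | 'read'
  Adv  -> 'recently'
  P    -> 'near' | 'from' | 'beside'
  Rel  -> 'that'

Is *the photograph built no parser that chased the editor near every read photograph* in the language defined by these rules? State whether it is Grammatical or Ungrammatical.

A Det word can never sit immediately before a V word in any string this grammar generates, so the substring 'every read' rules out a derivation.

Ungrammatical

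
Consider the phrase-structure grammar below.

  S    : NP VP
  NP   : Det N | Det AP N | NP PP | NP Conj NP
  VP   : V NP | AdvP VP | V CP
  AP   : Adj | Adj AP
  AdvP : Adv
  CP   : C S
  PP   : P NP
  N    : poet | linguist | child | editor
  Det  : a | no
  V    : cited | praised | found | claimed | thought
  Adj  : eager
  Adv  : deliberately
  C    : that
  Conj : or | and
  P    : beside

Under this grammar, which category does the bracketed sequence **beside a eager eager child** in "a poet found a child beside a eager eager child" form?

PP

S
  NP
    Det: a
    N: poet
  VP
    V: found
    NP
      NP
        Det: a
        N: child
      PP
        P: beside
        NP
          Det: a
          AP
            Adj: eager
            AP
              Adj: eager
          N: child
The span 'beside a eager eager child' is the PP node built by PP → P NP.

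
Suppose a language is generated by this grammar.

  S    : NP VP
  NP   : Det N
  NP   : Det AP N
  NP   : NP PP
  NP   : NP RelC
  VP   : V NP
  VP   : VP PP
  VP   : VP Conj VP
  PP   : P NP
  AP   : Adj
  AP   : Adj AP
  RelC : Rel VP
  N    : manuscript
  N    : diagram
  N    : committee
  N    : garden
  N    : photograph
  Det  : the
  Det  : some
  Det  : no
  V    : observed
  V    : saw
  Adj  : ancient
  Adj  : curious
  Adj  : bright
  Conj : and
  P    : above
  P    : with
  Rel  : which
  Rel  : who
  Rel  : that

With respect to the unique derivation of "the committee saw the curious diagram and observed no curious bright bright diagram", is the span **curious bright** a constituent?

No

[S [NP [Det the] [N committee]] [VP [VP [V saw] [NP [Det the] [AP [Adj curious]] [N diagram]]] [Conj and] [VP [V observed] [NP [Det no] [AP [Adj curious] [AP [Adj bright] [AP [Adj bright]]]] [N diagram]]]]]
The smallest constituent containing 'curious bright' is the AP spanning 'curious bright bright'; no single node in the tree dominates exactly the given words.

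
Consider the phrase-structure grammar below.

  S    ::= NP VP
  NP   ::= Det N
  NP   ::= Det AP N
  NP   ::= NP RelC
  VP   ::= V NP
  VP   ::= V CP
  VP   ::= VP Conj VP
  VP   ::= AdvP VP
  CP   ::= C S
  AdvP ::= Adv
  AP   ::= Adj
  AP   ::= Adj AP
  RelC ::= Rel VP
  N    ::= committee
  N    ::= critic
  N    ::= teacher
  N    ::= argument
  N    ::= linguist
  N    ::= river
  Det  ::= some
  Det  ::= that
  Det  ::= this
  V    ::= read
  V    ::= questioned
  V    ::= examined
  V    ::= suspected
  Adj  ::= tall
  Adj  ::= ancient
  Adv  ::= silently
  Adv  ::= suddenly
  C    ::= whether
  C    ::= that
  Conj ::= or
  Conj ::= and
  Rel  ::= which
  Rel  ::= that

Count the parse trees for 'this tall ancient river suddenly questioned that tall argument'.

[S [NP [Det this] [AP [Adj tall] [AP [Adj ancient]]] [N river]] [VP [AdvP [Adv suddenly]] [VP [V questioned] [NP [Det that] [AP [Adj tall]] [N argument]]]]]
No rule offers an alternative attachment or grouping for any span, so this is the only derivation.

1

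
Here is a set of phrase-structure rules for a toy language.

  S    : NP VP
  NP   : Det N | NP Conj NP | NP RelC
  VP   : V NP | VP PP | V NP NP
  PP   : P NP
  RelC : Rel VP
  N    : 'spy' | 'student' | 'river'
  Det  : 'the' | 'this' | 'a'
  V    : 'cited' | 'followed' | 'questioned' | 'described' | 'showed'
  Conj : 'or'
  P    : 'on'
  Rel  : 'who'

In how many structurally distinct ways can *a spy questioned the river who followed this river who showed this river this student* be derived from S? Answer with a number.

Two of the 5 distinct bracketings:
[S [NP [Det a] [N spy]] [VP [V questioned] [NP [NP [Det the] [N river]] [RelC [Rel who] [VP [V followed] [NP [NP [Det this] [N river]] [RelC [Rel who] [VP [V showed] [NP [Det this] [N river]] [NP [Det this] [N student]]]]]]]]]]
[S [NP [Det a] [N spy]] [VP [V questioned] [NP [NP [Det the] [N river]] [RelC [Rel who] [VP [V followed] [NP [NP [Det this] [N river]] [RelC [Rel who] [VP [V showed] [NP [Det this] [N river]]]]] [NP [Det this] [N student]]]]]]]
The trees differ in how a recursive rule is bracketed over the same span.

5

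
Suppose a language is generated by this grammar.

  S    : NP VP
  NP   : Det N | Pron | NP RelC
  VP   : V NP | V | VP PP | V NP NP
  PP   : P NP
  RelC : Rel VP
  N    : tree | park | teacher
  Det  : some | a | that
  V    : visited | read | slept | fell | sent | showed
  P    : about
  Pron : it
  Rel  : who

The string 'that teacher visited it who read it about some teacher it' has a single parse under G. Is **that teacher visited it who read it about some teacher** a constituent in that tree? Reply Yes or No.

No

[S [NP [Det that] [N teacher]] [VP [V visited] [NP [NP [Pron it]] [RelC [Rel who] [VP [VP [V read] [NP [Pron it]]] [PP [P about] [NP [Det some] [N teacher]]]]]] [NP [Pron it]]]]
The smallest constituent containing 'that teacher visited it who read it about some teacher' is the S spanning 'that teacher visited it who read it about some teacher it'; no single node in the tree dominates exactly the given words.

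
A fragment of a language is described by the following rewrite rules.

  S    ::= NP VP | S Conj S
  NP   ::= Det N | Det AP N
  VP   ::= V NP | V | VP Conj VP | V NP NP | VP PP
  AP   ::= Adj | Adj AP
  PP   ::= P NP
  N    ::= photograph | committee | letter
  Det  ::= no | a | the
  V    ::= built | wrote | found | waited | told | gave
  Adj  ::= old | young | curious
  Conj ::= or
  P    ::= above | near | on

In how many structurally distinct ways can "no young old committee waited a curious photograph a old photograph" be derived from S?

[S [NP [Det no] [AP [Adj young] [AP [Adj old]]] [N committee]] [VP [V waited] [NP [Det a] [AP [Adj curious]] [N photograph]] [NP [Det a] [AP [Adj old]] [N photograph]]]]
No rule offers an alternative attachment or grouping for any span, so this is the only derivation.

1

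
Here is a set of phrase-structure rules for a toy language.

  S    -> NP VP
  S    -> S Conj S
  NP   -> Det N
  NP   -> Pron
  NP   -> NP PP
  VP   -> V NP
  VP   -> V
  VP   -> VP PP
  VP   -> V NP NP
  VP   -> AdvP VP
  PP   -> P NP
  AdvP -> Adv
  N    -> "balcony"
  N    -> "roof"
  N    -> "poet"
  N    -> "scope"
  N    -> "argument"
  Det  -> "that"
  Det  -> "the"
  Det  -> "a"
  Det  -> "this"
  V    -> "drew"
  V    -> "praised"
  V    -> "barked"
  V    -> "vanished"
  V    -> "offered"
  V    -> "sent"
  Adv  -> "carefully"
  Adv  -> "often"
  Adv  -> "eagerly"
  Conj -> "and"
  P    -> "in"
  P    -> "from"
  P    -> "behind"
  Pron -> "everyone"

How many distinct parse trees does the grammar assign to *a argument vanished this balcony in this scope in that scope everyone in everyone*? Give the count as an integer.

Two of the 4 distinct bracketings:
[S [NP [Det a] [N argument]] [VP [VP [V vanished] [NP [NP [Det this] [N balcony]] [PP [P in] [NP [NP [Det this] [N scope]] [PP [P in] [NP [Det that] [N scope]]]]]] [NP [Pron everyone]]] [PP [P in] [NP [Pron everyone]]]]]
[S [NP [Det a] [N argument]] [VP [VP [V vanished] [NP [NP [NP [Det this] [N balcony]] [PP [P in] [NP [Det this] [N scope]]]] [PP [P in] [NP [Det that] [N scope]]]] [NP [Pron everyone]]] [PP [P in] [NP [Pron everyone]]]]]
The trees differ in how a recursive rule is bracketed over the same span.

4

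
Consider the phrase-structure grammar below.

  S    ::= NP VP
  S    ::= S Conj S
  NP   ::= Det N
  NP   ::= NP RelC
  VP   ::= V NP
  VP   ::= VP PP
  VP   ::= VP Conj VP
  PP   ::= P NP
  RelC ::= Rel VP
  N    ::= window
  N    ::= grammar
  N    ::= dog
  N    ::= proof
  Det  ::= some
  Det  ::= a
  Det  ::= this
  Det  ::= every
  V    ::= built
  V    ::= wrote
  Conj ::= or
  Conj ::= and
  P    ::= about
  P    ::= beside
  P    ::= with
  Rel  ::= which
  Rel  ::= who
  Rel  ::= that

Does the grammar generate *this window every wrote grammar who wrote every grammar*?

An N word can never sit immediately before a Det word in any string this grammar generates, so the substring 'window every' rules out a derivation.

Ungrammatical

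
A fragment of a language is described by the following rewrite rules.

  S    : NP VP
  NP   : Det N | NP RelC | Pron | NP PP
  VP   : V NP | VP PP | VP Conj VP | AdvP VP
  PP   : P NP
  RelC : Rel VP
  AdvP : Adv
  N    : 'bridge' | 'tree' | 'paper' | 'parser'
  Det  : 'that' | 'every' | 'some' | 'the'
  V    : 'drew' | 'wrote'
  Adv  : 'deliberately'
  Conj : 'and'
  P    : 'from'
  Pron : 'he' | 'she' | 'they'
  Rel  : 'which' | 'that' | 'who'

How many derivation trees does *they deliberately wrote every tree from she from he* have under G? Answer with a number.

Two of the 9 distinct bracketings:
[S [NP [Pron they]] [VP [VP [AdvP [Adv deliberately]] [VP [V wrote] [NP [Det every] [N tree]]]] [PP [P from] [NP [NP [Pron she]] [PP [P from] [NP [Pron he]]]]]]]
[S [NP [Pron they]] [VP [VP [VP [AdvP [Adv deliberately]] [VP [V wrote] [NP [Det every] [N tree]]]] [PP [P from] [NP [Pron she]]]] [PP [P from] [NP [Pron he]]]]]
The difference turns on whether NP → NP PP is used at the relevant span, versus an alternative expansion of NP.

9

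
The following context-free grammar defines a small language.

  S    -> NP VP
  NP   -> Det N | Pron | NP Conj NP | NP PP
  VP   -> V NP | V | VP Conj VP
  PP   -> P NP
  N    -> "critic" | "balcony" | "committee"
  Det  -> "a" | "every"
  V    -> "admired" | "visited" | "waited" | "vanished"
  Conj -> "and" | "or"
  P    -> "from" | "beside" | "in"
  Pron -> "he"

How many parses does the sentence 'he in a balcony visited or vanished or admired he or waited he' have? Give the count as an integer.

5

Two of the 5 distinct bracketings:
[S [NP [NP [Pron he]] [PP [P in] [NP [Det a] [N balcony]]]] [VP [VP [V visited]] [Conj or] [VP [VP [V vanished]] [Conj or] [VP [VP [V admired] [NP [Pron he]]] [Conj or] [VP [V waited] [NP [Pron he]]]]]]]
[S [NP [NP [Pron he]] [PP [P in] [NP [Det a] [N balcony]]]] [VP [VP [V visited]] [Conj or] [VP [VP [VP [V vanished]] [Conj or] [VP [V admired] [NP [Pron he]]]] [Conj or] [VP [V waited] [NP [Pron he]]]]]]
The trees differ in how a recursive rule is bracketed over the same span.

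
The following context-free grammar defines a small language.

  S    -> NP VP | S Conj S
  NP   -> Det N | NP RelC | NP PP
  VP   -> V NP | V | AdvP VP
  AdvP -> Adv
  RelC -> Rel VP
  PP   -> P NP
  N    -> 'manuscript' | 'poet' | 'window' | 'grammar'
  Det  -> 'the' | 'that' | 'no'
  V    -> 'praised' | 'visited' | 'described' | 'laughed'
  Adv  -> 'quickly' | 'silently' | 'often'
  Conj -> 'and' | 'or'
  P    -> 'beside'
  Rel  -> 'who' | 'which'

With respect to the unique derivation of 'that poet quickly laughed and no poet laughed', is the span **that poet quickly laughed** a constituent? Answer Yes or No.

[S [S [NP [Det that] [N poet]] [VP [AdvP [Adv quickly]] [VP [V laughed]]]] [Conj and] [S [NP [Det no] [N poet]] [VP [V laughed]]]]
The words 'that poet quickly laughed' are exhaustively dominated by a single S node (built by S → NP VP), so they form a constituent.

Yes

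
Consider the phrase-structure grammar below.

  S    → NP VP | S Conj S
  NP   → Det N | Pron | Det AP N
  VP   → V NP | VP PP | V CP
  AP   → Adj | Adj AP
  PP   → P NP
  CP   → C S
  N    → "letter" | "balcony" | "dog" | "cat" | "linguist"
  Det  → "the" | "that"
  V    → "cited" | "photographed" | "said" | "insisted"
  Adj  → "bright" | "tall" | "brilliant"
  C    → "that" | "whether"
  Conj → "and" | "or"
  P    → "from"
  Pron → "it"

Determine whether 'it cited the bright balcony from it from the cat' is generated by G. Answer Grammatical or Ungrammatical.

S
  NP
    Pron: it
  VP
    VP
      VP
        V: cited
        NP
          Det: the
          AP
            Adj: bright
          N: balcony
      PP
        P: from
        NP
          Pron: it
    PP
      P: from
      NP
        Det: the
        N: cat
Every word is introduced by a lexical rule and the phrasal rules combine the resulting categories into a single S.

Grammatical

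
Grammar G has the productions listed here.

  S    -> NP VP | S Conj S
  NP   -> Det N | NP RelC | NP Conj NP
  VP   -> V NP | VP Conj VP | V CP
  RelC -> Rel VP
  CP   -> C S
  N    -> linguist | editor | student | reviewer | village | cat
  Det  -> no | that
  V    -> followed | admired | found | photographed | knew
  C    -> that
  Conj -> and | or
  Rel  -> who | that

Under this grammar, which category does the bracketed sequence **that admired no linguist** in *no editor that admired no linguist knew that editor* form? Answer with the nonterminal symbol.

RelC

[S [NP [NP [Det no] [N editor]] [RelC [Rel that] [VP [V admired] [NP [Det no] [N linguist]]]]] [VP [V knew] [NP [Det that] [N editor]]]]
The span 'that admired no linguist' is the RelC node built by RelC → Rel VP.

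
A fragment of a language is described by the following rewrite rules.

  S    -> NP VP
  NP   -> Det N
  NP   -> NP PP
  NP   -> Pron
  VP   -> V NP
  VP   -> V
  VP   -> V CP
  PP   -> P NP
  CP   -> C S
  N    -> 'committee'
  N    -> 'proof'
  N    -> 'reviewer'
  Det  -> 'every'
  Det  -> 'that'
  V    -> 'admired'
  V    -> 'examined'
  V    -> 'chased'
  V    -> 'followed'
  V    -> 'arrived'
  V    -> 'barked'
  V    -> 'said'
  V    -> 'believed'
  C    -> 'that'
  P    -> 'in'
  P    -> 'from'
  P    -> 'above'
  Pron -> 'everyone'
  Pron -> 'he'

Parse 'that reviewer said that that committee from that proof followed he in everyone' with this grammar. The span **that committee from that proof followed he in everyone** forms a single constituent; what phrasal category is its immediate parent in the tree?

CP

S
  NP
    Det: that
    N: reviewer
  VP
    V: said
    CP
      C: that
      S
        NP
          NP
            Det: that
            N: committee
          PP
            P: from
            NP
              Det: that
              N: proof
        VP
          V: followed
          NP
            NP
              Pron: he
            PP
              P: in
              NP
                Pron: everyone
The span 'that committee from that proof followed he in everyone' is the S node built by S → NP VP.
Its mother is the CP built by CP → C S.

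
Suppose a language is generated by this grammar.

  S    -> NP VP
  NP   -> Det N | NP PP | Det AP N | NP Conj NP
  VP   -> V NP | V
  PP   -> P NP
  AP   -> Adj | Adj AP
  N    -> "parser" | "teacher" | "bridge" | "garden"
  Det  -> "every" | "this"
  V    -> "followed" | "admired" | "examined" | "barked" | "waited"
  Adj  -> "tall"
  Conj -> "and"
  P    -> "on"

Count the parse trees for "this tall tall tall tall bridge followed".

[S [NP [Det this] [AP [Adj tall] [AP [Adj tall] [AP [Adj tall] [AP [Adj tall]]]]] [N bridge]] [VP [V followed]]]
No rule offers an alternative attachment or grouping for any span, so this is the only derivation.

1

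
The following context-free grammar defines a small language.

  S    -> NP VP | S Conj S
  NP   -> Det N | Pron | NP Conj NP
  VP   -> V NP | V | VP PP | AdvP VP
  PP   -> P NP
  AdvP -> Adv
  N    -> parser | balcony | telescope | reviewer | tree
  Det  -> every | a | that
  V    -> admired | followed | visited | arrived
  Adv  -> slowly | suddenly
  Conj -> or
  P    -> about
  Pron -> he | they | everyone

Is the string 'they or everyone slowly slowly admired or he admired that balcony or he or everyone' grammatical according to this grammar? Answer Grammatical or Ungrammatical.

S
  S
    NP
      NP
        Pron: they
      Conj: or
      NP
        Pron: everyone
    VP
      AdvP
        Adv: slowly
      VP
        AdvP
          Adv: slowly
        VP
          V: admired
  Conj: or
  S
    NP
      Pron: he
    VP
      V: admired
      NP
        NP
          Det: that
          N: balcony
        Conj: or
        NP
          NP
            Pron: he
          Conj: or
          NP
            Pron: everyone
The bracketing above is licensed at every node by one of the given productions, with S at the root.

Grammatical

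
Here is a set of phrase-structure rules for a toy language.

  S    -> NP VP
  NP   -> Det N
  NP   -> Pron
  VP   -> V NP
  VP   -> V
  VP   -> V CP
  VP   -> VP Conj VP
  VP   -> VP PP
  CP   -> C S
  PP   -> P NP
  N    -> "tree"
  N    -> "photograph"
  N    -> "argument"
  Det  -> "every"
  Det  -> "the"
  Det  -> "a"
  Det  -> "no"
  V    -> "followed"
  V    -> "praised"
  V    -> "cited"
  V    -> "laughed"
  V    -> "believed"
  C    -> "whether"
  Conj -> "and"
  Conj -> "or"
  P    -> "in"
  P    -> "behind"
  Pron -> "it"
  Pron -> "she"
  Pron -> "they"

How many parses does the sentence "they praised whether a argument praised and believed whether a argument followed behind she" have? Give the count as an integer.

7

Two of the 7 distinct bracketings:
[S [NP [Pron they]] [VP [V praised] [CP [C whether] [S [NP [Det a] [N argument]] [VP [VP [V praised]] [Conj and] [VP [V believed] [CP [C whether] [S [NP [Det a] [N argument]] [VP [VP [V followed]] [PP [P behind] [NP [Pron she]]]]]]]]]]]]
[S [NP [Pron they]] [VP [V praised] [CP [C whether] [S [NP [Det a] [N argument]] [VP [VP [V praised]] [Conj and] [VP [VP [V believed] [CP [C whether] [S [NP [Det a] [N argument]] [VP [V followed]]]]] [PP [P behind] [NP [Pron she]]]]]]]]]
The trees differ in how a recursive rule is bracketed over the same span.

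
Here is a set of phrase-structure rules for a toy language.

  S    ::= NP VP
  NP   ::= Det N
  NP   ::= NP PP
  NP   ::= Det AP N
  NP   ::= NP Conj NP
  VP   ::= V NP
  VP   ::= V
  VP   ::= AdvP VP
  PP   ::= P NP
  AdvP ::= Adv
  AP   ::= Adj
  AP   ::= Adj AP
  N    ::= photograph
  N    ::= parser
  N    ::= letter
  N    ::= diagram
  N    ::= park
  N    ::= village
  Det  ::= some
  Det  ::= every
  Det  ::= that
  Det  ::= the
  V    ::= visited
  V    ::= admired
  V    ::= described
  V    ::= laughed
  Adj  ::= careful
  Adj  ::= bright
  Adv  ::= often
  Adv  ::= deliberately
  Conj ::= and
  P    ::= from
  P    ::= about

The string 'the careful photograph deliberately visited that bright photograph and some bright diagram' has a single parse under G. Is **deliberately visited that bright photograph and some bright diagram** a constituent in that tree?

[S [NP [Det the] [AP [Adj careful]] [N photograph]] [VP [AdvP [Adv deliberately]] [VP [V visited] [NP [NP [Det that] [AP [Adj bright]] [N photograph]] [Conj and] [NP [Det some] [AP [Adj bright]] [N diagram]]]]]]
The words 'deliberately visited that bright photograph and some bright diagram' are exhaustively dominated by a single VP node (built by VP → AdvP VP), so they form a constituent.

Yes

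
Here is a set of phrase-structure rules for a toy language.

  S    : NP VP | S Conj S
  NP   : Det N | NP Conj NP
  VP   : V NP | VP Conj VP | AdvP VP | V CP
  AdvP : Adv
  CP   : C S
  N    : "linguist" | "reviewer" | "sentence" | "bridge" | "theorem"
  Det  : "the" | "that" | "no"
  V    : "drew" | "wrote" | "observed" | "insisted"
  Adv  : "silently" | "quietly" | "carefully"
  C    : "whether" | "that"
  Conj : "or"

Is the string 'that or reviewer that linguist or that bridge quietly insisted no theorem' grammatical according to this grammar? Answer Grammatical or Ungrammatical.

A C/Det word can never sit immediately before a Conj word in any string this grammar generates, so the substring 'that or' rules out a derivation.

Ungrammatical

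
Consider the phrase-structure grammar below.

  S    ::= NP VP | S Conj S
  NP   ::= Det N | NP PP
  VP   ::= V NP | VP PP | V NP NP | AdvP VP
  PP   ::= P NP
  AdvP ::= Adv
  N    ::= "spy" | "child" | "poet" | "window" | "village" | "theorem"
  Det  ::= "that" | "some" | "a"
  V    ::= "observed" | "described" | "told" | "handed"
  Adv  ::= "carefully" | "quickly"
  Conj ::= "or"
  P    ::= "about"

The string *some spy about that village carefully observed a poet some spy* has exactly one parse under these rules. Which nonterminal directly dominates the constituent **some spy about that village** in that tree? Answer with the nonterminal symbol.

S
  NP
    NP
      Det: some
      N: spy
    PP
      P: about
      NP
        Det: that
        N: village
  VP
    AdvP
      Adv: carefully
    VP
      V: observed
      NP
        Det: a
        N: poet
      NP
        Det: some
        N: spy
The span 'some spy about that village' is the NP node built by NP → NP PP.
Its mother is the S built by S → NP VP.

S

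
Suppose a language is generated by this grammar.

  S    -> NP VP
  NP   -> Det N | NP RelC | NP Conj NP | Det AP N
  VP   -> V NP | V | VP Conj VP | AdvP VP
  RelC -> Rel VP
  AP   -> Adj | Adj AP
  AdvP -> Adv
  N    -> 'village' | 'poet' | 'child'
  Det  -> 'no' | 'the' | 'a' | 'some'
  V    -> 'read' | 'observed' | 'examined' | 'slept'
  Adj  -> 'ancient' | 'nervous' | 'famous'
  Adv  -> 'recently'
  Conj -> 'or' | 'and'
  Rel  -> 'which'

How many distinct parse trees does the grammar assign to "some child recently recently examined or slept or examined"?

9

Two of the 9 distinct bracketings:
[S [NP [Det some] [N child]] [VP [VP [AdvP [Adv recently]] [VP [AdvP [Adv recently]] [VP [V examined]]]] [Conj or] [VP [VP [V slept]] [Conj or] [VP [V examined]]]]]
[S [NP [Det some] [N child]] [VP [VP [VP [AdvP [Adv recently]] [VP [AdvP [Adv recently]] [VP [V examined]]]] [Conj or] [VP [V slept]]] [Conj or] [VP [V examined]]]]
The trees differ in how a recursive rule is bracketed over the same span.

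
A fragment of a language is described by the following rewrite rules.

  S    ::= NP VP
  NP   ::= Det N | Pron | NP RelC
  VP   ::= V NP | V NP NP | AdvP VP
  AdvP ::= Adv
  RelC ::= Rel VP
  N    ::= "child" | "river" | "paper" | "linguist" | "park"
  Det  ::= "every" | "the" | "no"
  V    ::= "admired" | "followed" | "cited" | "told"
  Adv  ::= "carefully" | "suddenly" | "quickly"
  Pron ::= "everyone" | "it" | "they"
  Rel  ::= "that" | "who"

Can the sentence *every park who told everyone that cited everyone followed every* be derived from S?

Ungrammatical

For S → NP VP, every NP-prefix leaves a non-VP remainder: after 'every park' the remainder is not a VP; after 'every park who told everyone' the remainder is not a VP; after 'every park who told everyone that cited everyone' the remainder is not a VP.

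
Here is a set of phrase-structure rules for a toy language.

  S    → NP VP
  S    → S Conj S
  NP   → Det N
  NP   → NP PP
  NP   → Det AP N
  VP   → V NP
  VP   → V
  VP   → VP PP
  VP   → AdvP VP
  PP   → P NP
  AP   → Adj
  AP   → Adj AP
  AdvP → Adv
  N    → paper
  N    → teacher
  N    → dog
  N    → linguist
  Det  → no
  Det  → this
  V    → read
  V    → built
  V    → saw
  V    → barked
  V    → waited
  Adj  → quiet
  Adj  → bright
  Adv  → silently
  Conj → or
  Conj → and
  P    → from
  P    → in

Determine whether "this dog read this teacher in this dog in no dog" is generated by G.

Grammatical

[S [NP [Det this] [N dog]] [VP [V read] [NP [NP [Det this] [N teacher]] [PP [P in] [NP [NP [Det this] [N dog]] [PP [P in] [NP [Det no] [N dog]]]]]]]]
Every word is introduced by a lexical rule and the phrasal rules combine the resulting categories into a single S.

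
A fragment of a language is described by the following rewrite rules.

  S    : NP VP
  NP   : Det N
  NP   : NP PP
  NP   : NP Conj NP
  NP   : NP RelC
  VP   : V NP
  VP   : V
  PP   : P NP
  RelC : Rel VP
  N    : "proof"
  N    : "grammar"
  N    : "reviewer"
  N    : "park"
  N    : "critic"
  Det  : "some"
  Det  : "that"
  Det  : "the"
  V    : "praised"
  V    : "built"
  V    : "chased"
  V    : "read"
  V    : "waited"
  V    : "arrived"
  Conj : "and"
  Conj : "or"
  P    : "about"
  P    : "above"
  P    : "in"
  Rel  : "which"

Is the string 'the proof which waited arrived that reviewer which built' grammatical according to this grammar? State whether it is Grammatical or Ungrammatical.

S
  NP
    NP
      Det: the
      N: proof
    RelC
      Rel: which
      VP
        V: waited
  VP
    V: arrived
    NP
      NP
        Det: that
        N: reviewer
      RelC
        Rel: which
        VP
          V: built
Every word is introduced by a lexical rule and the phrasal rules combine the resulting categories into a single S.

Grammatical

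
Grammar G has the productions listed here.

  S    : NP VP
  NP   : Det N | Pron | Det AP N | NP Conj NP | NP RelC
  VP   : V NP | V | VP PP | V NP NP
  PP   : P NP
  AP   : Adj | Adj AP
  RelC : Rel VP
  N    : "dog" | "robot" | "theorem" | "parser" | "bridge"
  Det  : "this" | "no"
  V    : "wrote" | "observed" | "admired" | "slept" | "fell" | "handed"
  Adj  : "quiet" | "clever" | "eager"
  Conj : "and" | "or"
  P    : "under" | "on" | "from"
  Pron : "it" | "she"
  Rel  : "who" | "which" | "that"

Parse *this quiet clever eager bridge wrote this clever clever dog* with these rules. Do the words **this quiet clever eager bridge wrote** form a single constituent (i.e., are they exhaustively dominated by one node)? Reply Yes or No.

No

[S [NP [Det this] [AP [Adj quiet] [AP [Adj clever] [AP [Adj eager]]]] [N bridge]] [VP [V wrote] [NP [Det this] [AP [Adj clever] [AP [Adj clever]]] [N dog]]]]
The smallest constituent containing 'this quiet clever eager bridge wrote' is the S spanning 'this quiet clever eager bridge wrote this clever clever dog'; no single node in the tree dominates exactly the given words.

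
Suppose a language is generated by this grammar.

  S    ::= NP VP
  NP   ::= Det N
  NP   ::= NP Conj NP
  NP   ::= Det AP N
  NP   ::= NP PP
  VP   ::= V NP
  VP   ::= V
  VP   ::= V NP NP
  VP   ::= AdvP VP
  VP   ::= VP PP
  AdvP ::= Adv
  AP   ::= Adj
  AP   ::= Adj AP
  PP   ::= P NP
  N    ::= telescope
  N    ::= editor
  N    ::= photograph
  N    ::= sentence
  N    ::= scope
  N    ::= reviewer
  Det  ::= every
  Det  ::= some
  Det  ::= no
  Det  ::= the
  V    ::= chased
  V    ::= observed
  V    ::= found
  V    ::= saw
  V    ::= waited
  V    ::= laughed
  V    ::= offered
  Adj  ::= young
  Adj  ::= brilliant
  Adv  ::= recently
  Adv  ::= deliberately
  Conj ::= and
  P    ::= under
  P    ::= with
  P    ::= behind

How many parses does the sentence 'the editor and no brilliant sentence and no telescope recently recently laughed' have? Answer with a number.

2

The two bracketings:
[S [NP [NP [Det the] [N editor]] [Conj and] [NP [NP [Det no] [AP [Adj brilliant]] [N sentence]] [Conj and] [NP [Det no] [N telescope]]]] [VP [AdvP [Adv recently]] [VP [AdvP [Adv recently]] [VP [V laughed]]]]]
[S [NP [NP [NP [Det the] [N editor]] [Conj and] [NP [Det no] [AP [Adj brilliant]] [N sentence]]] [Conj and] [NP [Det no] [N telescope]]] [VP [AdvP [Adv recently]] [VP [AdvP [Adv recently]] [VP [V laughed]]]]]
The trees differ in how a recursive rule is bracketed over the same span.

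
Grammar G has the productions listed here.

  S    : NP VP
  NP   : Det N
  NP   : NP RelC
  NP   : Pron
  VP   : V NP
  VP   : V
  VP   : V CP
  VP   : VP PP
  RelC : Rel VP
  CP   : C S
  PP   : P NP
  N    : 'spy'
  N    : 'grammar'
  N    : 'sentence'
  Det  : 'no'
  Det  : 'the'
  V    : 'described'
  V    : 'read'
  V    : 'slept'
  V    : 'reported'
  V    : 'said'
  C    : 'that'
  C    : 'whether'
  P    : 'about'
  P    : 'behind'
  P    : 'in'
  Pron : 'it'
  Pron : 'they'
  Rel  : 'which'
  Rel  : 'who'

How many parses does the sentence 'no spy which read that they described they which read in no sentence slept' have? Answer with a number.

Two of the 4 distinct bracketings:
[S [NP [NP [Det no] [N spy]] [RelC [Rel which] [VP [V read] [CP [C that] [S [NP [Pron they]] [VP [V described] [NP [NP [Pron they]] [RelC [Rel which] [VP [VP [V read]] [PP [P in] [NP [Det no] [N sentence]]]]]]]]]]]] [VP [V slept]]]
[S [NP [NP [Det no] [N spy]] [RelC [Rel which] [VP [V read] [CP [C that] [S [NP [Pron they]] [VP [VP [V described] [NP [NP [Pron they]] [RelC [Rel which] [VP [V read]]]]] [PP [P in] [NP [Det no] [N sentence]]]]]]]]] [VP [V slept]]]
The trees differ in how a recursive rule is bracketed over the same span.

4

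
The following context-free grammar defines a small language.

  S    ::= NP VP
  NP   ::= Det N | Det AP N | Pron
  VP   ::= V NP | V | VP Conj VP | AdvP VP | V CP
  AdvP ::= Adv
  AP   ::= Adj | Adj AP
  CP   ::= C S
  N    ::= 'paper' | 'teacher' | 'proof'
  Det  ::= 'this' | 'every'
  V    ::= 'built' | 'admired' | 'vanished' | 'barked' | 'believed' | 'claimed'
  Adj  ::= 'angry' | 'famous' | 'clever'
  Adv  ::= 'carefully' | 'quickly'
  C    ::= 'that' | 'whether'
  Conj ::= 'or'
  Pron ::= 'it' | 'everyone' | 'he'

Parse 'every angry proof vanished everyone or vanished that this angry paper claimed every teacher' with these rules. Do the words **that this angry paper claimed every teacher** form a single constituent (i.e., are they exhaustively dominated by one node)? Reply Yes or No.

[S [NP [Det every] [AP [Adj angry]] [N proof]] [VP [VP [V vanished] [NP [Pron everyone]]] [Conj or] [VP [V vanished] [CP [C that] [S [NP [Det this] [AP [Adj angry]] [N paper]] [VP [V claimed] [NP [Det every] [N teacher]]]]]]]]
The words 'that this angry paper claimed every teacher' are exhaustively dominated by a single CP node (built by CP → C S), so they form a constituent.

Yes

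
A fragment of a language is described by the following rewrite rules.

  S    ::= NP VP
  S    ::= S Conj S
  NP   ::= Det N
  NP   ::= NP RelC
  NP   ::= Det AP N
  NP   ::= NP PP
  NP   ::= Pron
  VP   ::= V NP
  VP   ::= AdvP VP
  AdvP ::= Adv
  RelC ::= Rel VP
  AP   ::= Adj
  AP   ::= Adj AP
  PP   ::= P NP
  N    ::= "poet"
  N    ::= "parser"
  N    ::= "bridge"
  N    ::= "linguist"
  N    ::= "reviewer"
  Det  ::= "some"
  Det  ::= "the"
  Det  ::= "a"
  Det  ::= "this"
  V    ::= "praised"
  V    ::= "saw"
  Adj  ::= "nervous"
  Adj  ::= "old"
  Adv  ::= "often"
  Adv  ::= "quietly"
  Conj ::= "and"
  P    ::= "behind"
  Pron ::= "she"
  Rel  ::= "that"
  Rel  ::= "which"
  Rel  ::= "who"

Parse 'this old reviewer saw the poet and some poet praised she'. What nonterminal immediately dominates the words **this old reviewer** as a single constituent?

NP

S
  S
    NP
      Det: this
      AP
        Adj: old
      N: reviewer
    VP
      V: saw
      NP
        Det: the
        N: poet
  Conj: and
  S
    NP
      Det: some
      N: poet
    VP
      V: praised
      NP
        Pron: she
The span 'this old reviewer' is the NP node built by NP → Det AP N.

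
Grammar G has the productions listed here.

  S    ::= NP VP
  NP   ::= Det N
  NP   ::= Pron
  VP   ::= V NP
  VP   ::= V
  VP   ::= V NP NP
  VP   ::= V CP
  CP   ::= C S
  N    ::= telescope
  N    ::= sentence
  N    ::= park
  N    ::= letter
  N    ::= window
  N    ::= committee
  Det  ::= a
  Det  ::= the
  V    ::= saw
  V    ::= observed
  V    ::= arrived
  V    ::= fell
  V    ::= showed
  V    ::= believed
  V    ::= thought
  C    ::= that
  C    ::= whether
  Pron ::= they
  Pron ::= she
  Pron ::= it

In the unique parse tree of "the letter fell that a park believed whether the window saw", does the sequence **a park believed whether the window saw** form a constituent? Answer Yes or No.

Yes

[S [NP [Det the] [N letter]] [VP [V fell] [CP [C that] [S [NP [Det a] [N park]] [VP [V believed] [CP [C whether] [S [NP [Det the] [N window]] [VP [V saw]]]]]]]]]
The words 'a park believed whether the window saw' are exhaustively dominated by a single S node (built by S → NP VP), so they form a constituent.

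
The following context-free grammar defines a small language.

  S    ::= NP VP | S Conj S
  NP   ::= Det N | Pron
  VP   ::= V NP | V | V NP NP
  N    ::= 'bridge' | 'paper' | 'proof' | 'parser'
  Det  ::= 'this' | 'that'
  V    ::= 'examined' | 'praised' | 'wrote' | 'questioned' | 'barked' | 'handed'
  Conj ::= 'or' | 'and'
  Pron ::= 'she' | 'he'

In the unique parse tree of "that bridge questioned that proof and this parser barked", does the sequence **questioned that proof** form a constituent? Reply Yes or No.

Yes

[S [S [NP [Det that] [N bridge]] [VP [V questioned] [NP [Det that] [N proof]]]] [Conj and] [S [NP [Det this] [N parser]] [VP [V barked]]]]
The words 'questioned that proof' are exhaustively dominated by a single VP node (built by VP → V NP), so they form a constituent.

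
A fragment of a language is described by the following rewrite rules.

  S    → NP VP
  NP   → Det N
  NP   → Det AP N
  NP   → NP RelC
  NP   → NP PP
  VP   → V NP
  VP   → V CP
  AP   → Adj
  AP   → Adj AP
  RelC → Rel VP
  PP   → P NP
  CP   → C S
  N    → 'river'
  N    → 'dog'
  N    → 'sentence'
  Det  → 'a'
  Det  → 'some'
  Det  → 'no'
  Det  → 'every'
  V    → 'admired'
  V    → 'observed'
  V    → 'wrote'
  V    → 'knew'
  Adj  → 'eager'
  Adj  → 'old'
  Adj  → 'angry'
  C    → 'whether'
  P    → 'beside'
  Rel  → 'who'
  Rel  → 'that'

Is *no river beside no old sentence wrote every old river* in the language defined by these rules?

Grammatical

S
  NP
    NP
      Det: no
      N: river
    PP
      P: beside
      NP
        Det: no
        AP
          Adj: old
        N: sentence
  VP
    V: wrote
    NP
      Det: every
      AP
        Adj: old
      N: river
Every word is introduced by a lexical rule and the phrasal rules combine the resulting categories into a single S.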